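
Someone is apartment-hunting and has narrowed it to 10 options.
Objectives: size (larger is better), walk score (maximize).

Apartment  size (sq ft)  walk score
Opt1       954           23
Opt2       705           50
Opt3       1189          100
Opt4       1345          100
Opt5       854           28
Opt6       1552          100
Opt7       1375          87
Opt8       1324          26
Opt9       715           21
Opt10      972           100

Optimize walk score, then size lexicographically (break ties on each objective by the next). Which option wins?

First maximize walk score: best is 100, kept {Opt3, Opt4, Opt6, Opt10}.
Then maximize size: best is 1552, kept {Opt6}.

Opt6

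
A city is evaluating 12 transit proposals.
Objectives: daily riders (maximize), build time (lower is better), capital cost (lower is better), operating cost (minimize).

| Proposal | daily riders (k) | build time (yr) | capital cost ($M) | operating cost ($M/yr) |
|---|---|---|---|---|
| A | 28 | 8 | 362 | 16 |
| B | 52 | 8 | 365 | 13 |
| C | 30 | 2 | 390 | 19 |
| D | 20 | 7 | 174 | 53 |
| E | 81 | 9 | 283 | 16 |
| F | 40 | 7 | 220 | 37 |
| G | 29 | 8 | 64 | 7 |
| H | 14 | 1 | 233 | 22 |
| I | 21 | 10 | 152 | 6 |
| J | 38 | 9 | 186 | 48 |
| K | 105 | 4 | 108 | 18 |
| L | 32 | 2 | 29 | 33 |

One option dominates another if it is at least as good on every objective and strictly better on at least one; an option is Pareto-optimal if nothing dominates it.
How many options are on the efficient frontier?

A: dominated by G (daily riders 29≥28, build time 8≤8, capital cost 64≤362, operating cost 7≤16).
B: not dominated.
C: not dominated.
D: dominated by K (daily riders 105≥20, build time 4≤7, capital cost 108≤174, operating cost 18≤53).
E: not dominated.
F: dominated by K (daily riders 105≥40, build time 4≤7, capital cost 108≤220, operating cost 18≤37).
G: not dominated.
H: not dominated (best build time).
I: not dominated (best operating cost).
J: dominated by K (daily riders 105≥38, build time 4≤9, capital cost 108≤186, operating cost 18≤48).
K: not dominated (best daily riders).
L: not dominated (best capital cost).
Pareto-optimal: B, C, E, G, H, I, K, L → 8.

8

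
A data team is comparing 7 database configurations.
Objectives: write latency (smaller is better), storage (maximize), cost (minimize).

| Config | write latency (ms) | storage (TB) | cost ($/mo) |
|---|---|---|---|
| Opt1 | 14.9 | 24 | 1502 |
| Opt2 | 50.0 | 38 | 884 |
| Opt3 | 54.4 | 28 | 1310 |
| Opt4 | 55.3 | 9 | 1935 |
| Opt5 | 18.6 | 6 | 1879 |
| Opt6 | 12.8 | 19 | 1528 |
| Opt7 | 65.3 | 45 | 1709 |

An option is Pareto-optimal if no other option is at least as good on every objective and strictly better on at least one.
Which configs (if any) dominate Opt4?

Opt1, Opt2, Opt3, Opt6

Opt1: write latency 14.9≤55.3, storage 24≥9, cost 1502≤1935 — dominates Opt4.
Opt2: write latency 50.0≤55.3, storage 38≥9, cost 884≤1935 — dominates Opt4.
Opt3: write latency 54.4≤55.3, storage 28≥9, cost 1310≤1935 — dominates Opt4.
Opt6: write latency 12.8≤55.3, storage 19≥9, cost 1528≤1935 — dominates Opt4.
Others (Opt5, Opt7) are each worse than Opt4 on at least one objective.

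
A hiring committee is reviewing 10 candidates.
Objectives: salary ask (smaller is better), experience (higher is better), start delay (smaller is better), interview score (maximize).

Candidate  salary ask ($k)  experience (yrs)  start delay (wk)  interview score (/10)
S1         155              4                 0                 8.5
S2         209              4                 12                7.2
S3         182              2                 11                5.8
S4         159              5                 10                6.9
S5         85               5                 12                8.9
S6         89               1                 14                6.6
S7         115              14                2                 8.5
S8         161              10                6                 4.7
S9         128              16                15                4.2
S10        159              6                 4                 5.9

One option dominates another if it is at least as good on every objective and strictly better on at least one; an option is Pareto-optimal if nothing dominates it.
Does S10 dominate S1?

No

S10 vs S1: S10 is worse on salary ask (159 vs 155), so it does not dominate S1.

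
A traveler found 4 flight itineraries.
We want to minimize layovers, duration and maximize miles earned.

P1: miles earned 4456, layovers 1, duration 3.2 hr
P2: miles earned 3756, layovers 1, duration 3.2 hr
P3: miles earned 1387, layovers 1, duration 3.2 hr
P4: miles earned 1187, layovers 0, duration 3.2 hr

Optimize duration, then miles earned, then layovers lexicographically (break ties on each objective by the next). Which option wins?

First minimize duration: best is 3.2, kept {P1, P2, P3, P4}.
Then maximize miles earned: best is 4456, kept {P1}.

P1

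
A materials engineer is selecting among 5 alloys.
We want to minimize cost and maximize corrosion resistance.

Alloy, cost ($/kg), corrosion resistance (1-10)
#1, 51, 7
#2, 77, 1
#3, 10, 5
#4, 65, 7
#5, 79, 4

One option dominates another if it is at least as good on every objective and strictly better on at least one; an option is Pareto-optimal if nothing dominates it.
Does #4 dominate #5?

Yes

#4 vs #5: cost 65≤79, corrosion resistance 7≥4 — #4 is at least as good on every objective with at least one strict improvement.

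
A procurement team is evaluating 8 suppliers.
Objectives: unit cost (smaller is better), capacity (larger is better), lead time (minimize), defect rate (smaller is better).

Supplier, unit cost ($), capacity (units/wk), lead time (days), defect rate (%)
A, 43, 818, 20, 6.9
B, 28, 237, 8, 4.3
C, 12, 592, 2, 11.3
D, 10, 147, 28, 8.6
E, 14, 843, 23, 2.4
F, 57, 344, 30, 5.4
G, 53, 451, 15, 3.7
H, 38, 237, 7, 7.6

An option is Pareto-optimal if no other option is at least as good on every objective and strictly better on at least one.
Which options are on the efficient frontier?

A: not dominated.
B: not dominated.
C: not dominated (best lead time).
D: not dominated (best unit cost).
E: not dominated (best capacity).
F: dominated by E (unit cost 14≤57, capacity 843≥344, lead time 23≤30, defect rate 2.4≤5.4).
G: not dominated.
H: not dominated.

A, B, C, D, E, G, H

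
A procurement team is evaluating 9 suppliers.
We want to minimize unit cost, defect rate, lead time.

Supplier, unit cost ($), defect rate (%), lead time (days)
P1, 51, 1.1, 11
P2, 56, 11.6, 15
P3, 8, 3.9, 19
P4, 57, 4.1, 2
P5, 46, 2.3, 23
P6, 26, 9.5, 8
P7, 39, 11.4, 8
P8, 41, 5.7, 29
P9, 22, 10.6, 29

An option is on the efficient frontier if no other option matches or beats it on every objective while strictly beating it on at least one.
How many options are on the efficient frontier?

P1: not dominated (best defect rate).
P2: dominated by P1 (unit cost 51≤56, defect rate 1.1≤11.6, lead time 11≤15).
P3: not dominated (best unit cost).
P4: not dominated (best lead time).
P5: not dominated.
P6: not dominated.
P7: dominated by P6 (unit cost 26≤39, defect rate 9.5≤11.4, lead time 8≤8).
P8: dominated by P3 (unit cost 8≤41, defect rate 3.9≤5.7, lead time 19≤29).
P9: dominated by P3 (unit cost 8≤22, defect rate 3.9≤10.6, lead time 19≤29).
Pareto-optimal: P1, P3, P4, P5, P6 → 5.

5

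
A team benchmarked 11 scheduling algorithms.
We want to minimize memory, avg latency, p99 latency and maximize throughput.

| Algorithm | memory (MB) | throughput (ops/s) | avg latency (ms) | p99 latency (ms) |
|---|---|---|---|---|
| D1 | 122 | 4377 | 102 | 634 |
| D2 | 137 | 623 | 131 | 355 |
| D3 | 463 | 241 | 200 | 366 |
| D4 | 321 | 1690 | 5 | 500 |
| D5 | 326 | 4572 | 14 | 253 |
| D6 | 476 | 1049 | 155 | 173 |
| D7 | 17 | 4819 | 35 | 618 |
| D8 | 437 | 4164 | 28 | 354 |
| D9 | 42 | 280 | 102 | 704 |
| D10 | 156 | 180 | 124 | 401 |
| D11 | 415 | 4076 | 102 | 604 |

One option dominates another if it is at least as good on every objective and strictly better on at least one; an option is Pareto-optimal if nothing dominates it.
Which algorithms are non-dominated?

D2, D4, D5, D6, D7, D10

D1: dominated by D7 (memory 17≤122, throughput 4819≥4377, avg latency 35≤102, p99 latency 618≤634).
D2: not dominated.
D3: dominated by D2 (memory 137≤463, throughput 623≥241, avg latency 131≤200, p99 latency 355≤366).
D4: not dominated (best avg latency).
D5: not dominated.
D6: not dominated (best p99 latency).
D7: not dominated (best memory).
D8: dominated by D5 (memory 326≤437, throughput 4572≥4164, avg latency 14≤28, p99 latency 253≤354).
D9: dominated by D7 (memory 17≤42, throughput 4819≥280, avg latency 35≤102, p99 latency 618≤704).
D10: not dominated.
D11: dominated by D5 (memory 326≤415, throughput 4572≥4076, avg latency 14≤102, p99 latency 253≤604).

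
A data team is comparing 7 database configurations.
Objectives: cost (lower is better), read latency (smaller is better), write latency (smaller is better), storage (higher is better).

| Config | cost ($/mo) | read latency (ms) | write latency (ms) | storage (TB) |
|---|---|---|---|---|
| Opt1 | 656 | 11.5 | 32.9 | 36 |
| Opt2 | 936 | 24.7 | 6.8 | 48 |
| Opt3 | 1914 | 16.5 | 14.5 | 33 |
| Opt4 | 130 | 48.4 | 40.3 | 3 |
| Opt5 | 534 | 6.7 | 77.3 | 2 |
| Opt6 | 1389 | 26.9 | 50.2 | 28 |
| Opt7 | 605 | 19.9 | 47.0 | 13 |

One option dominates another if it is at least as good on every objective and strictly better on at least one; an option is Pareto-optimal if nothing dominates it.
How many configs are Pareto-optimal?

Opt1: not dominated.
Opt2: not dominated (best write latency).
Opt3: not dominated.
Opt4: not dominated (best cost).
Opt5: not dominated (best read latency).
Opt6: dominated by Opt1 (cost 656≤1389, read latency 11.5≤26.9, write latency 32.9≤50.2, storage 36≥28).
Opt7: not dominated.
Pareto-optimal: Opt1, Opt2, Opt3, Opt4, Opt5, Opt7 → 6.

6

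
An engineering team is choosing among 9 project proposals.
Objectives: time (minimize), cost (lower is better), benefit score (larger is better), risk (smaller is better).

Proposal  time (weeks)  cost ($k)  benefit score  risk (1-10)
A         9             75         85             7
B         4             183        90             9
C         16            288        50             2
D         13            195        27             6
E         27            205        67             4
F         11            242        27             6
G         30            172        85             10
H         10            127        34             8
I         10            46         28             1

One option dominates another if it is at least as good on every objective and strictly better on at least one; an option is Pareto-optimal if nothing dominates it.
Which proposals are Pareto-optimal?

A, B, C, E, I

A: not dominated.
B: not dominated (best time).
C: not dominated.
D: dominated by I (time 10≤13, cost 46≤195, benefit score 28≥27, risk 1≤6).
E: not dominated.
F: dominated by I (time 10≤11, cost 46≤242, benefit score 28≥27, risk 1≤6).
G: dominated by A (time 9≤30, cost 75≤172, benefit score 85≥85, risk 7≤10).
H: dominated by A (time 9≤10, cost 75≤127, benefit score 85≥34, risk 7≤8).
I: not dominated (best cost).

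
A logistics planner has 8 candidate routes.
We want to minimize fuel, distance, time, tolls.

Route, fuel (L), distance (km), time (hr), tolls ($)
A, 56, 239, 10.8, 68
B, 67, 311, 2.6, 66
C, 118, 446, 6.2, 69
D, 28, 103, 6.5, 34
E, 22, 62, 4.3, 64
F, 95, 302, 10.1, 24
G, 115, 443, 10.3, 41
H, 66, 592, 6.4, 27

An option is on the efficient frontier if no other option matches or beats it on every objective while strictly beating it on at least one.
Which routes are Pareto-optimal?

B, D, E, F, H

A: dominated by D (fuel 28≤56, distance 103≤239, time 6.5≤10.8, tolls 34≤68).
B: not dominated (best time).
C: dominated by B (fuel 67≤118, distance 311≤446, time 2.6≤6.2, tolls 66≤69).
D: not dominated.
E: not dominated (best fuel).
F: not dominated (best tolls).
G: dominated by D (fuel 28≤115, distance 103≤443, time 6.5≤10.3, tolls 34≤41).
H: not dominated.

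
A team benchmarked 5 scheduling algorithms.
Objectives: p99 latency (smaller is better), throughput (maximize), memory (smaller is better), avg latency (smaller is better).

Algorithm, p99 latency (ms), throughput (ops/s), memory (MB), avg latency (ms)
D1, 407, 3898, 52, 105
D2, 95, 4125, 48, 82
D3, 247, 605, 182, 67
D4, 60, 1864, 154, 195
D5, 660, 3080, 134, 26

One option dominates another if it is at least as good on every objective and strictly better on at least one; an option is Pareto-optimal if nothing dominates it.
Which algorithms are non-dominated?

D2, D3, D4, D5

D1: dominated by D2 (p99 latency 95≤407, throughput 4125≥3898, memory 48≤52, avg latency 82≤105).
D2: not dominated (best throughput).
D3: not dominated.
D4: not dominated (best p99 latency).
D5: not dominated (best avg latency).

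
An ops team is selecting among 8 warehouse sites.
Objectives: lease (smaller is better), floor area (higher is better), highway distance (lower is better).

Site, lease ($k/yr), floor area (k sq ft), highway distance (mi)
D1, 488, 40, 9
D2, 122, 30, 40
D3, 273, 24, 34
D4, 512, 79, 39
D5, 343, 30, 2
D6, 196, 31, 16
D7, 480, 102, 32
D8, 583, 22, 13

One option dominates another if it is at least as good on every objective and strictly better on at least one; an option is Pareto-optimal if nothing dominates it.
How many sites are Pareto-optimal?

D1: not dominated.
D2: not dominated (best lease).
D3: dominated by D6 (lease 196≤273, floor area 31≥24, highway distance 16≤34).
D4: dominated by D7 (lease 480≤512, floor area 102≥79, highway distance 32≤39).
D5: not dominated (best highway distance).
D6: not dominated.
D7: not dominated (best floor area).
D8: dominated by D1 (lease 488≤583, floor area 40≥22, highway distance 9≤13).
Pareto-optimal: D1, D2, D5, D6, D7 → 5.

5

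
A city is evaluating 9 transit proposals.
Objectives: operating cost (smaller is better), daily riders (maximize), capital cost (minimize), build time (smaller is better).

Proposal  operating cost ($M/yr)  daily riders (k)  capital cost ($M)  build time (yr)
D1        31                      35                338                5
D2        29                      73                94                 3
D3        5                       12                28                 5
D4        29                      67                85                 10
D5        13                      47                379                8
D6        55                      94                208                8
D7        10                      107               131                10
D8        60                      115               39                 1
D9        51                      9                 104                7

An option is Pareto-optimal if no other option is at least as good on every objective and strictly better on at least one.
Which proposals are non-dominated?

D2, D3, D4, D5, D6, D7, D8

D1: dominated by D2 (operating cost 29≤31, daily riders 73≥35, capital cost 94≤338, build time 3≤5).
D2: not dominated.
D3: not dominated (best operating cost).
D4: not dominated.
D5: not dominated.
D6: not dominated.
D7: not dominated.
D8: not dominated (best daily riders).
D9: dominated by D2 (operating cost 29≤51, daily riders 73≥9, capital cost 94≤104, build time 3≤7).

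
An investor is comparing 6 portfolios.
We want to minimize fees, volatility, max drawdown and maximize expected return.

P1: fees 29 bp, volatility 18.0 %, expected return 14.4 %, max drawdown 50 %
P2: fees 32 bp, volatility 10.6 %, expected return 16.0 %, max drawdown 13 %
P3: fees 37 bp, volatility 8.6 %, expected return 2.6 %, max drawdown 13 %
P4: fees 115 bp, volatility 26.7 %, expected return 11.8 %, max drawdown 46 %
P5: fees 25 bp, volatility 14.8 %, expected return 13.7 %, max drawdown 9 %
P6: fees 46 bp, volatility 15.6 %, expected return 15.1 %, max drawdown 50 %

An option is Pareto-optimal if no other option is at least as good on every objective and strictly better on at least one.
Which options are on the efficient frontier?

P1, P2, P3, P5

P1: not dominated.
P2: not dominated (best expected return).
P3: not dominated (best volatility).
P4: dominated by P2 (fees 32≤115, volatility 10.6≤26.7, expected return 16.0≥11.8, max drawdown 13≤46).
P5: not dominated (best fees).
P6: dominated by P2 (fees 32≤46, volatility 10.6≤15.6, expected return 16.0≥15.1, max drawdown 13≤50).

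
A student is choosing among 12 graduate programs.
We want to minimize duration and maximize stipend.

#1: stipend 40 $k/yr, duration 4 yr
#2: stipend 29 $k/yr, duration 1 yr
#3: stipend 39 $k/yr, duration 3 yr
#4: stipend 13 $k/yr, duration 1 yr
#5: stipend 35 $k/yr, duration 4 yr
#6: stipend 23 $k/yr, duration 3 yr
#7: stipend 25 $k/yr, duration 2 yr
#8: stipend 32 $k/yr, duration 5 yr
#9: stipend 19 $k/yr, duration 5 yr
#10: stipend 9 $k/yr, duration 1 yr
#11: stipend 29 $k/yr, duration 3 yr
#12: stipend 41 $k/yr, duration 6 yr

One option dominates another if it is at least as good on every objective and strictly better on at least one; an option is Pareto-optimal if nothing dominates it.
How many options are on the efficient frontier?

#1: not dominated.
#2: not dominated.
#3: not dominated.
#4: dominated by #2 (stipend 29≥13, duration 1≤1).
#5: dominated by #1 (stipend 40≥35, duration 4≤4).
#6: dominated by #2 (stipend 29≥23, duration 1≤3).
#7: dominated by #2 (stipend 29≥25, duration 1≤2).
#8: dominated by #1 (stipend 40≥32, duration 4≤5).
#9: dominated by #1 (stipend 40≥19, duration 4≤5).
#10: dominated by #2 (stipend 29≥9, duration 1≤1).
#11: dominated by #2 (stipend 29≥29, duration 1≤3).
#12: not dominated (best stipend).
Pareto-optimal: #1, #2, #3, #12 → 4.

4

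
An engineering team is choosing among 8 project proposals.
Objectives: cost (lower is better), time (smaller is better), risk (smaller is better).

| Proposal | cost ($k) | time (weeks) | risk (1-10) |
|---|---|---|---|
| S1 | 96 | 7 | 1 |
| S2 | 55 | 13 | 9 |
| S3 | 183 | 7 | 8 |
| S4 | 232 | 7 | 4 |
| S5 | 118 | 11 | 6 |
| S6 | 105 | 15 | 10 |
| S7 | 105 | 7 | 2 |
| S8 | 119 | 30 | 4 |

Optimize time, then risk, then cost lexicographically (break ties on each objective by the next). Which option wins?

First minimize time: best is 7, kept {S1, S3, S4, S7}.
Then minimize risk: best is 1, kept {S1}.

S1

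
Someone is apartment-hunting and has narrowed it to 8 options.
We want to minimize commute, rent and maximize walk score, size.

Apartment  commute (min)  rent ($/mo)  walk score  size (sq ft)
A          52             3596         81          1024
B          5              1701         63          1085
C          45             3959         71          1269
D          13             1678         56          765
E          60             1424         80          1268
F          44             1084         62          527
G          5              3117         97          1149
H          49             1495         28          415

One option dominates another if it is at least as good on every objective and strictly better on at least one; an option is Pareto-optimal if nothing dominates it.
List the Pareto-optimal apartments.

B, C, D, E, F, G

A: dominated by G (commute 5≤52, rent 3117≤3596, walk score 97≥81, size 1149≥1024).
B: not dominated.
C: not dominated (best size).
D: not dominated.
E: not dominated.
F: not dominated (best rent).
G: not dominated (best walk score).
H: dominated by F (commute 44≤49, rent 1084≤1495, walk score 62≥28, size 527≥415).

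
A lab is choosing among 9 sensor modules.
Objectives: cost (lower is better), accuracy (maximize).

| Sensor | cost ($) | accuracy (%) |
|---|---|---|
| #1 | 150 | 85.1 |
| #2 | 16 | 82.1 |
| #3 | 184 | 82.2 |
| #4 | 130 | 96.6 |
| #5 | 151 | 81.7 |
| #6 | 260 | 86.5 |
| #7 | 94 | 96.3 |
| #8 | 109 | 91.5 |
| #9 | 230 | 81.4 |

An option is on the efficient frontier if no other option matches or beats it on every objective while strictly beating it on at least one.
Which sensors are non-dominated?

#2, #4, #7

#1: dominated by #4 (cost 130≤150, accuracy 96.6≥85.1).
#2: not dominated (best cost).
#3: dominated by #1 (cost 150≤184, accuracy 85.1≥82.2).
#4: not dominated (best accuracy).
#5: dominated by #1 (cost 150≤151, accuracy 85.1≥81.7).
#6: dominated by #4 (cost 130≤260, accuracy 96.6≥86.5).
#7: not dominated.
#8: dominated by #7 (cost 94≤109, accuracy 96.3≥91.5).
#9: dominated by #1 (cost 150≤230, accuracy 85.1≥81.4).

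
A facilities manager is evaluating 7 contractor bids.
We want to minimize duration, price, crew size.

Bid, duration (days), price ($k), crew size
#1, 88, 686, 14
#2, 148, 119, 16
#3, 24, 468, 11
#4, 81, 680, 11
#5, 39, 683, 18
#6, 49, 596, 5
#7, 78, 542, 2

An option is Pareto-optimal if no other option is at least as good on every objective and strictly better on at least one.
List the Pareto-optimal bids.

#2, #3, #6, #7

#1: dominated by #3 (duration 24≤88, price 468≤686, crew size 11≤14).
#2: not dominated (best price).
#3: not dominated (best duration).
#4: dominated by #3 (duration 24≤81, price 468≤680, crew size 11≤11).
#5: dominated by #3 (duration 24≤39, price 468≤683, crew size 11≤18).
#6: not dominated.
#7: not dominated (best crew size).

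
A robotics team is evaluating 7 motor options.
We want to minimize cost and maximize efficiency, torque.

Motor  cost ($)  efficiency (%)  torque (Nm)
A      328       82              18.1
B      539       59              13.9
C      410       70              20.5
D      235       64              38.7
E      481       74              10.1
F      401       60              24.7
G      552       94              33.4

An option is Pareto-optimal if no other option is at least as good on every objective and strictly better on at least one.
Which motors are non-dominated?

A, C, D, G

A: not dominated.
B: dominated by A (cost 328≤539, efficiency 82≥59, torque 18.1≥13.9).
C: not dominated.
D: not dominated (best cost).
E: dominated by A (cost 328≤481, efficiency 82≥74, torque 18.1≥10.1).
F: dominated by D (cost 235≤401, efficiency 64≥60, torque 38.7≥24.7).
G: not dominated (best efficiency).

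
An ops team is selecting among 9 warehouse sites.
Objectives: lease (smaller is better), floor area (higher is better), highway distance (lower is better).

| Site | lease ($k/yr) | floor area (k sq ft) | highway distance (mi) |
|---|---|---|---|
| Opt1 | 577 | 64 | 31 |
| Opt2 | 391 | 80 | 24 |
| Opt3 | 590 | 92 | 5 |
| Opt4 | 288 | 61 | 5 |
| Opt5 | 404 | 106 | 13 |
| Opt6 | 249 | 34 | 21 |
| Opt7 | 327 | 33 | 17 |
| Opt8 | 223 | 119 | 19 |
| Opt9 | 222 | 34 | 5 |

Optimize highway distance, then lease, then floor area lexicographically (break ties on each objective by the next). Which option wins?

Opt9

First minimize highway distance: best is 5, kept {Opt3, Opt4, Opt9}.
Then minimize lease: best is 222, kept {Opt9}.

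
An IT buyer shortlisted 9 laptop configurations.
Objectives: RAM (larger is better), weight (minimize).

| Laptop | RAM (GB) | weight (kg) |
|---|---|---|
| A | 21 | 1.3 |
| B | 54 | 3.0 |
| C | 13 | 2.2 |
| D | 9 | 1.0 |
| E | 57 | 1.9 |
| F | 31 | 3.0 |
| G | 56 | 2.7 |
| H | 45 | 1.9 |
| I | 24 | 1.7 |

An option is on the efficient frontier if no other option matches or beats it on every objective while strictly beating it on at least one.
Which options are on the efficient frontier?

A: not dominated.
B: dominated by E (RAM 57≥54, weight 1.9≤3.0).
C: dominated by A (RAM 21≥13, weight 1.3≤2.2).
D: not dominated (best weight).
E: not dominated (best RAM).
F: dominated by B (RAM 54≥31, weight 3.0≤3.0).
G: dominated by E (RAM 57≥56, weight 1.9≤2.7).
H: dominated by E (RAM 57≥45, weight 1.9≤1.9).
I: not dominated.

A, D, E, I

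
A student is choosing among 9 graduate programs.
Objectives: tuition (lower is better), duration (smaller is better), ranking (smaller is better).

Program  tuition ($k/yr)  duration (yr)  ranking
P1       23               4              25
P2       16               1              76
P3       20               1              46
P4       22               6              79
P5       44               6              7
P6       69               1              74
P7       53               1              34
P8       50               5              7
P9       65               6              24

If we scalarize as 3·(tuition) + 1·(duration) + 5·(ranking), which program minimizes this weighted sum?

P5

P1: 3·23 + 1·4 + 5·25 = 198
P2: 3·16 + 1·1 + 5·76 = 429
P3: 3·20 + 1·1 + 5·46 = 291
P4: 3·22 + 1·6 + 5·79 = 467
P5: 3·44 + 1·6 + 5·7 = 173
P6: 3·69 + 1·1 + 5·74 = 578
P7: 3·53 + 1·1 + 5·34 = 330
P8: 3·50 + 1·5 + 5·7 = 190
P9: 3·65 + 1·6 + 5·24 = 321
Lowest: P5 at 173.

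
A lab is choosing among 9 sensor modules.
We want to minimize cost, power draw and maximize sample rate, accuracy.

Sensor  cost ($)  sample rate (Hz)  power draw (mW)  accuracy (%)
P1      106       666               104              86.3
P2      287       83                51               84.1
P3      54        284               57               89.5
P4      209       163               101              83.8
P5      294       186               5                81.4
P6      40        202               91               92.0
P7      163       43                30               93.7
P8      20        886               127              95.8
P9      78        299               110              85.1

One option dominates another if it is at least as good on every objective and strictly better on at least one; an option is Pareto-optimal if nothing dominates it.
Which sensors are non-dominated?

P1: not dominated.
P2: not dominated.
P3: not dominated.
P4: dominated by P3 (cost 54≤209, sample rate 284≥163, power draw 57≤101, accuracy 89.5≥83.8).
P5: not dominated (best power draw).
P6: not dominated.
P7: not dominated.
P8: not dominated (best cost).
P9: not dominated.

P1, P2, P3, P5, P6, P7, P8, P9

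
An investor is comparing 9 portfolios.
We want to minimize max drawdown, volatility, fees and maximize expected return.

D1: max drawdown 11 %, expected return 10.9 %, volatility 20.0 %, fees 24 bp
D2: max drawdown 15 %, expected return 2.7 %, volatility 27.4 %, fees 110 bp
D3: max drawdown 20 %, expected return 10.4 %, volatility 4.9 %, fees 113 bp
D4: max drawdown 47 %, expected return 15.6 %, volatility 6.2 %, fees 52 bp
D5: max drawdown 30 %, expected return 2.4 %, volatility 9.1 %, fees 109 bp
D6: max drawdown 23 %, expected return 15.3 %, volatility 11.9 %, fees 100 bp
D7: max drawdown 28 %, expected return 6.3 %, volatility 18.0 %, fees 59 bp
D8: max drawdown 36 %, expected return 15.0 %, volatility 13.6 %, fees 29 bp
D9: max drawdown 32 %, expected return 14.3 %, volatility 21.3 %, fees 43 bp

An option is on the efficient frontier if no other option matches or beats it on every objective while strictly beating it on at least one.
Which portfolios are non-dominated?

D1: not dominated (best max drawdown).
D2: dominated by D1 (max drawdown 11≤15, expected return 10.9≥2.7, volatility 20.0≤27.4, fees 24≤110).
D3: not dominated (best volatility).
D4: not dominated (best expected return).
D5: not dominated.
D6: not dominated.
D7: not dominated.
D8: not dominated.
D9: not dominated.

D1, D3, D4, D5, D6, D7, D8, D9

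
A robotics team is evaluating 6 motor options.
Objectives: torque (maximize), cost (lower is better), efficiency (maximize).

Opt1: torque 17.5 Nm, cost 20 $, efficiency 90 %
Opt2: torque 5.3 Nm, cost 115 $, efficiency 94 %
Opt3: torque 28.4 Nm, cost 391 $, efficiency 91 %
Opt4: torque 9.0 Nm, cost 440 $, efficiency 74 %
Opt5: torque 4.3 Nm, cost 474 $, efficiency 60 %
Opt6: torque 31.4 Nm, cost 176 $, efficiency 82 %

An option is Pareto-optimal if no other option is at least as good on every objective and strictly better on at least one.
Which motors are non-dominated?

Opt1: not dominated (best cost).
Opt2: not dominated (best efficiency).
Opt3: not dominated.
Opt4: dominated by Opt1 (torque 17.5≥9.0, cost 20≤440, efficiency 90≥74).
Opt5: dominated by Opt1 (torque 17.5≥4.3, cost 20≤474, efficiency 90≥60).
Opt6: not dominated (best torque).

Opt1, Opt2, Opt3, Opt6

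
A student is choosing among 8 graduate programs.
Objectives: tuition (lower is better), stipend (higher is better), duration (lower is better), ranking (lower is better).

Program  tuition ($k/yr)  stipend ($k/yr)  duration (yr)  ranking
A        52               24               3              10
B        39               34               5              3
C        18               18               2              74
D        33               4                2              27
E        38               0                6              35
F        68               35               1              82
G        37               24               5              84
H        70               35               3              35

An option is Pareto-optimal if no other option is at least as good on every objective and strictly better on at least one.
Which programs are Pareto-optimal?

A: not dominated.
B: not dominated (best ranking).
C: not dominated (best tuition).
D: not dominated.
E: dominated by D (tuition 33≤38, stipend 4≥0, duration 2≤6, ranking 27≤35).
F: not dominated (best duration).
G: not dominated.
H: not dominated.

A, B, C, D, F, G, H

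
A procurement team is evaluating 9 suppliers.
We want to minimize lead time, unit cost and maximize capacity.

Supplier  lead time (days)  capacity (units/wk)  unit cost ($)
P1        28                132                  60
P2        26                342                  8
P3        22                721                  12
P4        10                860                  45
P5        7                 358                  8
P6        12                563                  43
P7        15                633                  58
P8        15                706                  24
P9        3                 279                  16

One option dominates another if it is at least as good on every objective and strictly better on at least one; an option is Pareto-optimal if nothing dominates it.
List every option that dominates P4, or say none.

none

P1: worse on lead time (28 vs 10).
P2: worse on lead time (26 vs 10).
P3: worse on lead time (22 vs 10).
P5: worse on capacity (358 vs 860).
P6: worse on lead time (12 vs 10).
P7: worse on lead time (15 vs 10).
P8: worse on lead time (15 vs 10).
P9: worse on capacity (279 vs 860).
No option dominates P4.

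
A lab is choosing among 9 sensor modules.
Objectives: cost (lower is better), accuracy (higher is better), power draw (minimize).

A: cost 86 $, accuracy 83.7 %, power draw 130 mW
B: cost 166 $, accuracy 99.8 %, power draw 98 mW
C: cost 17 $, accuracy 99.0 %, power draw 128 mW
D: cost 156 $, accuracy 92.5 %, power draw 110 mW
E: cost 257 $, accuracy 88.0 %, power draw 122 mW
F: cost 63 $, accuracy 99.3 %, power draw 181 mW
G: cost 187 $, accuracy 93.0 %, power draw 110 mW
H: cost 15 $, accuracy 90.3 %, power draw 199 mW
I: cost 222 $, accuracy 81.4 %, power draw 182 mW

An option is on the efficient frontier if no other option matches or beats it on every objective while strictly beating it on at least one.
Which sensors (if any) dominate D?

A: worse on accuracy (83.7 vs 92.5).
B: worse on cost (166 vs 156).
C: worse on power draw (128 vs 110).
E: worse on cost (257 vs 156).
F: worse on power draw (181 vs 110).
G: worse on cost (187 vs 156).
H: worse on accuracy (90.3 vs 92.5).
I: worse on cost (222 vs 156).
No option dominates D.

none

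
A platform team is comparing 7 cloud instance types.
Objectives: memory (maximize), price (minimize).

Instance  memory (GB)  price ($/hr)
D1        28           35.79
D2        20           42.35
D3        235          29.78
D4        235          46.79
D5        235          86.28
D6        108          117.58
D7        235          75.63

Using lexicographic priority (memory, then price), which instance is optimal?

D3

First maximize memory: best is 235, kept {D3, D4, D5, D7}.
Then minimize price: best is 29.78, kept {D3}.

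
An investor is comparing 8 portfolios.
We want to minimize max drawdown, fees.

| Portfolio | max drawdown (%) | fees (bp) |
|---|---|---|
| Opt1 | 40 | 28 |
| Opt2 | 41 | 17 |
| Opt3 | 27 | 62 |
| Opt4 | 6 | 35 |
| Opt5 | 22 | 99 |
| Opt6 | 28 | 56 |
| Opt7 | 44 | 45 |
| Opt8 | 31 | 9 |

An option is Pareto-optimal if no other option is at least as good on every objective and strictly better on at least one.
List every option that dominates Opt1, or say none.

Opt8: max drawdown 31≤40, fees 9≤28 — dominates Opt1.
Others (Opt2, Opt3, Opt4, Opt5, Opt6, Opt7) are each worse than Opt1 on at least one objective.

Opt8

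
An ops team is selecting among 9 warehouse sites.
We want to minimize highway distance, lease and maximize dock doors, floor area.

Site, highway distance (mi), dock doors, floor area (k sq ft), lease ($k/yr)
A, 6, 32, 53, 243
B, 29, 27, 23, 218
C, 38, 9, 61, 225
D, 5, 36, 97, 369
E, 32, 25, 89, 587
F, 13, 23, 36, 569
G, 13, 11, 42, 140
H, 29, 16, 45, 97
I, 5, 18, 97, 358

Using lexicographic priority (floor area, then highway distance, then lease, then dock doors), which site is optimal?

First maximize floor area: best is 97, kept {D, I}.
Then minimize highway distance: best is 5, kept {D, I}.
Then minimize lease: best is 358, kept {I}.

I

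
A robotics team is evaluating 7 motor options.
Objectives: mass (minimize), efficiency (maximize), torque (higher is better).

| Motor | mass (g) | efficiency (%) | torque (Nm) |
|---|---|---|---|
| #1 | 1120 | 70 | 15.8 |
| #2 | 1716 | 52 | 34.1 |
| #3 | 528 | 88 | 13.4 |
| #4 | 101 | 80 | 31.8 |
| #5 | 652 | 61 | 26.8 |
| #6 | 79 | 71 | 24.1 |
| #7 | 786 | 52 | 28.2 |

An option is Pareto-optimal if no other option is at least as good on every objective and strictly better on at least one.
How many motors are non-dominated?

#1: dominated by #4 (mass 101≤1120, efficiency 80≥70, torque 31.8≥15.8).
#2: not dominated (best torque).
#3: not dominated (best efficiency).
#4: not dominated.
#5: dominated by #4 (mass 101≤652, efficiency 80≥61, torque 31.8≥26.8).
#6: not dominated (best mass).
#7: dominated by #4 (mass 101≤786, efficiency 80≥52, torque 31.8≥28.2).
Pareto-optimal: #2, #3, #4, #6 → 4.

4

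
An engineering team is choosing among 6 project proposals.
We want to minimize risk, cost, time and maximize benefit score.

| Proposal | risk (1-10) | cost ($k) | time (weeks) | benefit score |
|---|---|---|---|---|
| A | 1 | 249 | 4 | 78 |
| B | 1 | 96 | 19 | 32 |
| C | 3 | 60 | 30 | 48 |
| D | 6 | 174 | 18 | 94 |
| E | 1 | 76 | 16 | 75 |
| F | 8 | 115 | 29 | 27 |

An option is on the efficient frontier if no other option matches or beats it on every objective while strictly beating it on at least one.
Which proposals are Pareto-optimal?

A: not dominated (best time).
B: dominated by E (risk 1≤1, cost 76≤96, time 16≤19, benefit score 75≥32).
C: not dominated (best cost).
D: not dominated (best benefit score).
E: not dominated.
F: dominated by B (risk 1≤8, cost 96≤115, time 19≤29, benefit score 32≥27).

A, C, D, E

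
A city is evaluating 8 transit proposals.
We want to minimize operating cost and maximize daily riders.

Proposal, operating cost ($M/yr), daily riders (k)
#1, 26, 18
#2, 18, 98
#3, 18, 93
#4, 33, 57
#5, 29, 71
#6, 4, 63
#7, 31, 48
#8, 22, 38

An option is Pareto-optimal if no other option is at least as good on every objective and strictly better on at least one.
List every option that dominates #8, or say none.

#2, #3, #6

#2: operating cost 18≤22, daily riders 98≥38 — dominates #8.
#3: operating cost 18≤22, daily riders 93≥38 — dominates #8.
#6: operating cost 4≤22, daily riders 63≥38 — dominates #8.
Others (#1, #4, #5, #7) are each worse than #8 on at least one objective.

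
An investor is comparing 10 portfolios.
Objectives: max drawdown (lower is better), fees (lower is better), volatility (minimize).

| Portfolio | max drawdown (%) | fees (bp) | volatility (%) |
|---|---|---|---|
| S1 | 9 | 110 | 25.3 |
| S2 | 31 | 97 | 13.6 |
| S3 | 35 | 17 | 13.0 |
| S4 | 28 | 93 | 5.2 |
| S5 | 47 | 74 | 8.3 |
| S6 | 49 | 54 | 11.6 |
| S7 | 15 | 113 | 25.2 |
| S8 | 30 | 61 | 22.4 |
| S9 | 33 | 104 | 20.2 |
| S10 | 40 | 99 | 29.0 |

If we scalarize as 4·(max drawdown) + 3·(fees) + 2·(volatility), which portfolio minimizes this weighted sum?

S1: 4·9 + 3·110 + 2·25.3 = 416.6
S2: 4·31 + 3·97 + 2·13.6 = 442.2
S3: 4·35 + 3·17 + 2·13.0 = 217.0
S4: 4·28 + 3·93 + 2·5.2 = 401.4
S5: 4·47 + 3·74 + 2·8.3 = 426.6
S6: 4·49 + 3·54 + 2·11.6 = 381.2
S7: 4·15 + 3·113 + 2·25.2 = 449.4
S8: 4·30 + 3·61 + 2·22.4 = 347.8
S9: 4·33 + 3·104 + 2·20.2 = 484.4
S10: 4·40 + 3·99 + 2·29.0 = 515.0
Lowest: S3 at 217.0.

S3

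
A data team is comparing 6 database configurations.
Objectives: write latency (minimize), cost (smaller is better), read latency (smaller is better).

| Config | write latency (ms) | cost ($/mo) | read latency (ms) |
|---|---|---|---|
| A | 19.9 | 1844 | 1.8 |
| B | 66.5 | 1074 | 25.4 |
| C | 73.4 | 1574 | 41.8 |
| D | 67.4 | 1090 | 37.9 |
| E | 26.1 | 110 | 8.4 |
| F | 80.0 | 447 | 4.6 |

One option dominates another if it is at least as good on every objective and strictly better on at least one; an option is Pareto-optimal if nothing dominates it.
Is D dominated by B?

B vs D: write latency 66.5≤67.4, cost 1074≤1090, read latency 25.4≤37.9 — B is at least as good on every objective with at least one strict improvement.

Yes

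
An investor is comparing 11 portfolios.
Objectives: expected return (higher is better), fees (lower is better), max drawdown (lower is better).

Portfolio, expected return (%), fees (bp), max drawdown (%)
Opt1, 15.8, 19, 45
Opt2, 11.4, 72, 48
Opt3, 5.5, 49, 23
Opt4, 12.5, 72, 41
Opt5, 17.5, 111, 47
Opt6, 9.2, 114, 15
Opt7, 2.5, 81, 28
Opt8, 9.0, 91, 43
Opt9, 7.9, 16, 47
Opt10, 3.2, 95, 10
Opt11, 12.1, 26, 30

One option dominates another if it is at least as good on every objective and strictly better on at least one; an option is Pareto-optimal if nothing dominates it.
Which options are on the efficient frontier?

Opt1: not dominated.
Opt2: dominated by Opt1 (expected return 15.8≥11.4, fees 19≤72, max drawdown 45≤48).
Opt3: not dominated.
Opt4: not dominated.
Opt5: not dominated (best expected return).
Opt6: not dominated.
Opt7: dominated by Opt3 (expected return 5.5≥2.5, fees 49≤81, max drawdown 23≤28).
Opt8: dominated by Opt4 (expected return 12.5≥9.0, fees 72≤91, max drawdown 41≤43).
Opt9: not dominated (best fees).
Opt10: not dominated (best max drawdown).
Opt11: not dominated.

Opt1, Opt3, Opt4, Opt5, Opt6, Opt9, Opt10, Opt11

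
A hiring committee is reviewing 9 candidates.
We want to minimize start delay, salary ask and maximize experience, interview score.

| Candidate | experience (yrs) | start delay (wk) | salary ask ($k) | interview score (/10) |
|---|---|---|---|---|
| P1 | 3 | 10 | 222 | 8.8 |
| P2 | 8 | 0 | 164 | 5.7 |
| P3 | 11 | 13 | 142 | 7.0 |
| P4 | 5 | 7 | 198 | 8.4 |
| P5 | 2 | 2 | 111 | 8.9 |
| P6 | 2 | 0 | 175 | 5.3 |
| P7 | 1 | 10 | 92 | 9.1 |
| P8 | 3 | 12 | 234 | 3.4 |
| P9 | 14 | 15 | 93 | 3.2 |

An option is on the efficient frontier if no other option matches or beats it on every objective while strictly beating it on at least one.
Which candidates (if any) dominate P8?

P1, P2, P4

P1: experience 3≥3, start delay 10≤12, salary ask 222≤234, interview score 8.8≥3.4 — dominates P8.
P2: experience 8≥3, start delay 0≤12, salary ask 164≤234, interview score 5.7≥3.4 — dominates P8.
P4: experience 5≥3, start delay 7≤12, salary ask 198≤234, interview score 8.4≥3.4 — dominates P8.
Others (P3, P5, P6, P7, P9) are each worse than P8 on at least one objective.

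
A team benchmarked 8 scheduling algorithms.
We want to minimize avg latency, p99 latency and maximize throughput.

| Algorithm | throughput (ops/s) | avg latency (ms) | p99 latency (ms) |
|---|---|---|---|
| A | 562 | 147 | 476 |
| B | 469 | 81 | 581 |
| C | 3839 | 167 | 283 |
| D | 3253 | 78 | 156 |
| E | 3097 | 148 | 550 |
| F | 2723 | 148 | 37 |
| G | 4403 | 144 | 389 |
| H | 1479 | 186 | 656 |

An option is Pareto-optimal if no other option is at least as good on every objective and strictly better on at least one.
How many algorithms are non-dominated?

4

A: dominated by D (throughput 3253≥562, avg latency 78≤147, p99 latency 156≤476).
B: dominated by D (throughput 3253≥469, avg latency 78≤81, p99 latency 156≤581).
C: not dominated.
D: not dominated (best avg latency).
E: dominated by D (throughput 3253≥3097, avg latency 78≤148, p99 latency 156≤550).
F: not dominated (best p99 latency).
G: not dominated (best throughput).
H: dominated by C (throughput 3839≥1479, avg latency 167≤186, p99 latency 283≤656).
Pareto-optimal: C, D, F, G → 4.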